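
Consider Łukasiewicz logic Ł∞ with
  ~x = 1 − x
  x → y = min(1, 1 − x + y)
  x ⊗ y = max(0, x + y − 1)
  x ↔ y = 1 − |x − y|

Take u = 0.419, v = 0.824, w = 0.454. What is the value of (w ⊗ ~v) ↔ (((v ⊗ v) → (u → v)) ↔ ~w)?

~v = 1 − 0.824 = 0.176
w ⊗ ~v = max(0, 0.454 + 0.176 − 1) = max(0, -0.370) = 0.000
v ⊗ v = max(0, 0.824 + 0.824 − 1) = max(0, 0.648) = 0.648
u → v = min(1, 1 − 0.419 + 0.824) = min(1, 1.405) = 1.000
(v ⊗ v) → (u → v) = min(1, 1 − 0.648 + 1.000) = min(1, 1.352) = 1.000
~w = 1 − 0.454 = 0.546
((v ⊗ v) → (u → v)) ↔ ~w = 1 − |1.000 − 0.546| = 1 − 0.454 = 0.546
(w ⊗ ~v) ↔ (((v ⊗ v) → (u → v)) ↔ ~w) = 1 − |0.000 − 0.546| = 1 − 0.546 = 0.454

0.454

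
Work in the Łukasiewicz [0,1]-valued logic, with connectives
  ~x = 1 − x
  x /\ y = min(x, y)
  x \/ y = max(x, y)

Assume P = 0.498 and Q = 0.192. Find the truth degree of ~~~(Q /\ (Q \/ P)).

0.808

Q \/ P = max(0.192, 0.498) = 0.498
Q /\ (Q \/ P) = min(0.192, 0.498) = 0.192
~(Q /\ (Q \/ P)) = 1 − 0.192 = 0.808
~~(Q /\ (Q \/ P)) = 1 − 0.808 = 0.192
~~~(Q /\ (Q \/ P)) = 1 − 0.192 = 0.808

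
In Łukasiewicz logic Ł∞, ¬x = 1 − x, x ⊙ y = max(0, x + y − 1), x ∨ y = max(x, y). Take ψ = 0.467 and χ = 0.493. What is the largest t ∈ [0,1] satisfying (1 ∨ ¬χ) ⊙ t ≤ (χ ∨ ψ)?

0.493

¬χ = 1 − 0.493 = 0.507
1 ∨ ¬χ = max(1.000, 0.507) = 1.000
So the left factor is 1 ∨ ¬χ = 1.000.
χ ∨ ψ = max(0.493, 0.467) = 0.493
So the right-hand bound is χ ∨ ψ = 0.493.
The residuum of the Łukasiewicz t-norm gives the supremum: min(1, 1 − 1.000 + 0.493).
1 − 1.000 + 0.493 = 0.493, so t = min(1, 0.493) = 0.493.
Check: 1.000 ⊙ 0.493 = max(0, 0.493) = 0.493 ≤ 0.493.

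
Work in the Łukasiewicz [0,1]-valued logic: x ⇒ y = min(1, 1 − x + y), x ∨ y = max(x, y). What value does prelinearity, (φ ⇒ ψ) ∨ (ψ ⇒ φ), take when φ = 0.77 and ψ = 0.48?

φ ⇒ ψ = min(1, 1 − 0.77 + 0.48) = min(1, 0.71) = 0.71
ψ ⇒ φ = min(1, 1 − 0.48 + 0.77) = min(1, 1.29) = 1.00
(φ ⇒ ψ) ∨ (ψ ⇒ φ) = max(0.71, 1.00) = 1.00
(As expected: a Ł∞-tautology — holds in every MV-chain.)

1.00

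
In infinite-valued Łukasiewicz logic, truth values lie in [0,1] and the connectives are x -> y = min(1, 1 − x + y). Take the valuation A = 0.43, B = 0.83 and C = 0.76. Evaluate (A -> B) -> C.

A -> B = min(1, 1 − 0.43 + 0.83) = min(1, 1.40) = 1.00
(A -> B) -> C = min(1, 1 − 1.00 + 0.76) = min(1, 0.76) = 0.76

0.76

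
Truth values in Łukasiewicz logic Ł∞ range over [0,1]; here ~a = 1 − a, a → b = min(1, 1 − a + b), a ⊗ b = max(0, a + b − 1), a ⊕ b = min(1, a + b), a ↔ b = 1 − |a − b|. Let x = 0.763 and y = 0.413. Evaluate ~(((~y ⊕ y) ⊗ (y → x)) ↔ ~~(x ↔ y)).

~y = 1 − 0.413 = 0.587
~y ⊕ y = min(1, 0.587 + 0.413) = min(1, 1.000) = 1.000
y → x = min(1, 1 − 0.413 + 0.763) = min(1, 1.350) = 1.000
(~y ⊕ y) ⊗ (y → x) = max(0, 1.000 + 1.000 − 1) = max(0, 1.000) = 1.000
x ↔ y = 1 − |0.763 − 0.413| = 1 − 0.350 = 0.650
~(x ↔ y) = 1 − 0.650 = 0.350
~~(x ↔ y) = 1 − 0.350 = 0.650
((~y ⊕ y) ⊗ (y → x)) ↔ ~~(x ↔ y) = 1 − |1.000 − 0.650| = 1 − 0.350 = 0.650
~(((~y ⊕ y) ⊗ (y → x)) ↔ ~~(x ↔ y)) = 1 − 0.650 = 0.350

0.350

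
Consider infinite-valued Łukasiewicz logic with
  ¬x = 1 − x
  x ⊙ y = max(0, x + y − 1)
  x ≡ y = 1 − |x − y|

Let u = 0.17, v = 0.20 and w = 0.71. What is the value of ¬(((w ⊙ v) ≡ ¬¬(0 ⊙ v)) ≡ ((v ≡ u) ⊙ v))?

0.83

w ⊙ v = max(0, 0.71 + 0.20 − 1) = max(0, -0.09) = 0.00
0 ⊙ v = max(0, 0.00 + 0.20 − 1) = max(0, -0.80) = 0.00
¬(0 ⊙ v) = 1 − 0.00 = 1.00
¬¬(0 ⊙ v) = 1 − 1.00 = 0.00
(w ⊙ v) ≡ ¬¬(0 ⊙ v) = 1 − |0.00 − 0.00| = 1 − 0.00 = 1.00
v ≡ u = 1 − |0.20 − 0.17| = 1 − 0.03 = 0.97
(v ≡ u) ⊙ v = max(0, 0.97 + 0.20 − 1) = max(0, 0.17) = 0.17
((w ⊙ v) ≡ ¬¬(0 ⊙ v)) ≡ ((v ≡ u) ⊙ v) = 1 − |1.00 − 0.17| = 1 − 0.83 = 0.17
¬(((w ⊙ v) ≡ ¬¬(0 ⊙ v)) ≡ ((v ≡ u) ⊙ v)) = 1 − 0.17 = 0.83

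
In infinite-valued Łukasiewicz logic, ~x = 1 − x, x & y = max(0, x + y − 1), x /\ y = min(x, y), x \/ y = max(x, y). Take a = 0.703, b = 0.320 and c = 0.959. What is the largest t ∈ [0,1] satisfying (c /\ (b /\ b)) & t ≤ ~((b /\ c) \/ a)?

b /\ b = min(0.320, 0.320) = 0.320
c /\ (b /\ b) = min(0.959, 0.320) = 0.320
So the left factor is c /\ (b /\ b) = 0.320.
b /\ c = min(0.320, 0.959) = 0.320
(b /\ c) \/ a = max(0.320, 0.703) = 0.703
~((b /\ c) \/ a) = 1 − 0.703 = 0.297
So the right-hand bound is ~((b /\ c) \/ a) = 0.297.
The residuum of the Łukasiewicz t-norm gives the supremum: min(1, 1 − 0.320 + 0.297).
1 − 0.320 + 0.297 = 0.977, so t = min(1, 0.977) = 0.977.
Check: 0.320 & 0.977 = max(0, 0.297) = 0.297 ≤ 0.297.

0.977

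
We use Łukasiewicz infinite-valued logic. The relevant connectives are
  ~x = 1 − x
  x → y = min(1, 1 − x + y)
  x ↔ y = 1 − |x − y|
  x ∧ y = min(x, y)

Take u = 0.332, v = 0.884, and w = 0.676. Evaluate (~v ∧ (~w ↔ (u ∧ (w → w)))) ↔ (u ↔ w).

~v = 1 − 0.884 = 0.116
~w = 1 − 0.676 = 0.324
w → w = min(1, 1 − 0.676 + 0.676) = min(1, 1.000) = 1.000
u ∧ (w → w) = min(0.332, 1.000) = 0.332
~w ↔ (u ∧ (w → w)) = 1 − |0.324 − 0.332| = 1 − 0.008 = 0.992
~v ∧ (~w ↔ (u ∧ (w → w))) = min(0.116, 0.992) = 0.116
u ↔ w = 1 − |0.332 − 0.676| = 1 − 0.344 = 0.656
(~v ∧ (~w ↔ (u ∧ (w → w)))) ↔ (u ↔ w) = 1 − |0.116 − 0.656| = 1 − 0.540 = 0.460

0.460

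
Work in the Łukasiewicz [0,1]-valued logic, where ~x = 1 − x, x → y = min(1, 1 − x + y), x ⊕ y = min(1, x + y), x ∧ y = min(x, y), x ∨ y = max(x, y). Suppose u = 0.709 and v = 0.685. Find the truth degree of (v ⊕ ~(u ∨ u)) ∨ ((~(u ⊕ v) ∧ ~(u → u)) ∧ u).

u ∨ u = max(0.709, 0.709) = 0.709
~(u ∨ u) = 1 − 0.709 = 0.291
v ⊕ ~(u ∨ u) = min(1, 0.685 + 0.291) = min(1, 0.976) = 0.976
u ⊕ v = min(1, 0.709 + 0.685) = min(1, 1.394) = 1.000
~(u ⊕ v) = 1 − 1.000 = 0.000
u → u = min(1, 1 − 0.709 + 0.709) = min(1, 1.000) = 1.000
~(u → u) = 1 − 1.000 = 0.000
~(u ⊕ v) ∧ ~(u → u) = min(0.000, 0.000) = 0.000
(~(u ⊕ v) ∧ ~(u → u)) ∧ u = min(0.000, 0.709) = 0.000
(v ⊕ ~(u ∨ u)) ∨ ((~(u ⊕ v) ∧ ~(u → u)) ∧ u) = max(0.976, 0.000) = 0.976

0.976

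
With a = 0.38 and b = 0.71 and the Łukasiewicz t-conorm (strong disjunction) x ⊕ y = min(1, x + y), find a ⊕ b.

a ⊕ b = min(1, 0.38 + 0.71) = min(1, 1.09) = 1.00
For comparison, the Gödel t-conorm max(x, y) would give 0.71.

1.00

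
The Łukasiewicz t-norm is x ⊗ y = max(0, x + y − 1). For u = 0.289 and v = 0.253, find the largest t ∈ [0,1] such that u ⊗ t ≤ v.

0.964

The residuum of the Łukasiewicz t-norm gives the supremum: min(1, 1 − 0.289 + 0.253).
1 − 0.289 + 0.253 = 0.964, so t = min(1, 0.964) = 0.964.
Check: 0.289 ⊗ 0.964 = max(0, 0.253) = 0.253 ≤ 0.253.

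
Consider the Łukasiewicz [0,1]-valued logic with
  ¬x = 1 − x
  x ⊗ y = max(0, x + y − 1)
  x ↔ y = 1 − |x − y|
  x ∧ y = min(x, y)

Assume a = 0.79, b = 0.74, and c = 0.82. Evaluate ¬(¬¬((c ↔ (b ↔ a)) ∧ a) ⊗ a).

b ↔ a = 1 − |0.74 − 0.79| = 1 − 0.05 = 0.95
c ↔ (b ↔ a) = 1 − |0.82 − 0.95| = 1 − 0.13 = 0.87
(c ↔ (b ↔ a)) ∧ a = min(0.87, 0.79) = 0.79
¬((c ↔ (b ↔ a)) ∧ a) = 1 − 0.79 = 0.21
¬¬((c ↔ (b ↔ a)) ∧ a) = 1 − 0.21 = 0.79
¬¬((c ↔ (b ↔ a)) ∧ a) ⊗ a = max(0, 0.79 + 0.79 − 1) = max(0, 0.58) = 0.58
¬(¬¬((c ↔ (b ↔ a)) ∧ a) ⊗ a) = 1 − 0.58 = 0.42

0.42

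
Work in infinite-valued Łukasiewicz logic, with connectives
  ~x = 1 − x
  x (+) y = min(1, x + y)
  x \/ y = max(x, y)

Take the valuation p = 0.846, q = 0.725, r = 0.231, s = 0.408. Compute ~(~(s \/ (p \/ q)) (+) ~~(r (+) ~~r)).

0.384

p \/ q = max(0.846, 0.725) = 0.846
s \/ (p \/ q) = max(0.408, 0.846) = 0.846
~(s \/ (p \/ q)) = 1 − 0.846 = 0.154
~r = 1 − 0.231 = 0.769
~~r = 1 − 0.769 = 0.231
r (+) ~~r = min(1, 0.231 + 0.231) = min(1, 0.462) = 0.462
~(r (+) ~~r) = 1 − 0.462 = 0.538
~~(r (+) ~~r) = 1 − 0.538 = 0.462
~(s \/ (p \/ q)) (+) ~~(r (+) ~~r) = min(1, 0.154 + 0.462) = min(1, 0.616) = 0.616
~(~(s \/ (p \/ q)) (+) ~~(r (+) ~~r)) = 1 − 0.616 = 0.384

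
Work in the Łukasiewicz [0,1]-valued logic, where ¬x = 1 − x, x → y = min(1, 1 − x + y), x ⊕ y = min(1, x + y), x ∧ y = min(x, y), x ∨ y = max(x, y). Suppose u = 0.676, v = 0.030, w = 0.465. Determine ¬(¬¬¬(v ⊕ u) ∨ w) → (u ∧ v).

0.495

v ⊕ u = min(1, 0.030 + 0.676) = min(1, 0.706) = 0.706
¬(v ⊕ u) = 1 − 0.706 = 0.294
¬¬(v ⊕ u) = 1 − 0.294 = 0.706
¬¬¬(v ⊕ u) = 1 − 0.706 = 0.294
¬¬¬(v ⊕ u) ∨ w = max(0.294, 0.465) = 0.465
¬(¬¬¬(v ⊕ u) ∨ w) = 1 − 0.465 = 0.535
u ∧ v = min(0.676, 0.030) = 0.030
¬(¬¬¬(v ⊕ u) ∨ w) → (u ∧ v) = min(1, 1 − 0.535 + 0.030) = min(1, 0.495) = 0.495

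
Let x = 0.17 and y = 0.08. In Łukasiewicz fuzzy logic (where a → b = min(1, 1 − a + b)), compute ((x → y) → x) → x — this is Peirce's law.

0.91

x → y = min(1, 1 − 0.17 + 0.08) = min(1, 0.91) = 0.91
(x → y) → x = min(1, 1 − 0.91 + 0.17) = min(1, 0.26) = 0.26
((x → y) → x) → x = min(1, 1 − 0.26 + 0.17) = min(1, 0.91) = 0.91
(The value 0.91 < 1 shows this instance is not satisfied; not a Ł∞-tautology in general.)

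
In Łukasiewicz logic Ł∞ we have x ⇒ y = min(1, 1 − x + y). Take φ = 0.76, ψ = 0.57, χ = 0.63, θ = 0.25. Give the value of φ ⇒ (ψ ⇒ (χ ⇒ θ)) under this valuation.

χ ⇒ θ = min(1, 1 − 0.63 + 0.25) = min(1, 0.62) = 0.62
ψ ⇒ (χ ⇒ θ) = min(1, 1 − 0.57 + 0.62) = min(1, 1.05) = 1.00
φ ⇒ (ψ ⇒ (χ ⇒ θ)) = min(1, 1 − 0.76 + 1.00) = min(1, 1.24) = 1.00

1.00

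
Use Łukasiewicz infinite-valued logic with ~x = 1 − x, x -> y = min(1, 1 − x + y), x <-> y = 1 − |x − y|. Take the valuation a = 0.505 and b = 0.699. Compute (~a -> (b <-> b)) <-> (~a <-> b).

~a = 1 − 0.505 = 0.495
b <-> b = 1 − |0.699 − 0.699| = 1 − 0.000 = 1.000
~a -> (b <-> b) = min(1, 1 − 0.495 + 1.000) = min(1, 1.505) = 1.000
~a <-> b = 1 − |0.495 − 0.699| = 1 − 0.204 = 0.796
(~a -> (b <-> b)) <-> (~a <-> b) = 1 − |1.000 − 0.796| = 1 − 0.204 = 0.796

0.796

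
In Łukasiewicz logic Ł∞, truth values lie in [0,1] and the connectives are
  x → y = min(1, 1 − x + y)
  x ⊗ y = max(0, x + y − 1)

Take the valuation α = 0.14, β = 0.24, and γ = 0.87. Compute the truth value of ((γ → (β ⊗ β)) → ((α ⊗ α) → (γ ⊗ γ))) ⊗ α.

β ⊗ β = max(0, 0.24 + 0.24 − 1) = max(0, -0.52) = 0.00
γ → (β ⊗ β) = min(1, 1 − 0.87 + 0.00) = min(1, 0.13) = 0.13
α ⊗ α = max(0, 0.14 + 0.14 − 1) = max(0, -0.72) = 0.00
γ ⊗ γ = max(0, 0.87 + 0.87 − 1) = max(0, 0.74) = 0.74
(α ⊗ α) → (γ ⊗ γ) = min(1, 1 − 0.00 + 0.74) = min(1, 1.74) = 1.00
(γ → (β ⊗ β)) → ((α ⊗ α) → (γ ⊗ γ)) = min(1, 1 − 0.13 + 1.00) = min(1, 1.87) = 1.00
((γ → (β ⊗ β)) → ((α ⊗ α) → (γ ⊗ γ))) ⊗ α = max(0, 1.00 + 0.14 − 1) = max(0, 0.14) = 0.14

0.14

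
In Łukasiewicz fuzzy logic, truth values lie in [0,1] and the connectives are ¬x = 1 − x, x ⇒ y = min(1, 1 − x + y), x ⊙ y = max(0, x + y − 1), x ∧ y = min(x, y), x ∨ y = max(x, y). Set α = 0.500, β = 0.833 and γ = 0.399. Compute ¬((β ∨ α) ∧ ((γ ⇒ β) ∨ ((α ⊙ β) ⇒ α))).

0.167

β ∨ α = max(0.833, 0.500) = 0.833
γ ⇒ β = min(1, 1 − 0.399 + 0.833) = min(1, 1.434) = 1.000
α ⊙ β = max(0, 0.500 + 0.833 − 1) = max(0, 0.333) = 0.333
(α ⊙ β) ⇒ α = min(1, 1 − 0.333 + 0.500) = min(1, 1.167) = 1.000
(γ ⇒ β) ∨ ((α ⊙ β) ⇒ α) = max(1.000, 1.000) = 1.000
(β ∨ α) ∧ ((γ ⇒ β) ∨ ((α ⊙ β) ⇒ α)) = min(0.833, 1.000) = 0.833
¬((β ∨ α) ∧ ((γ ⇒ β) ∨ ((α ⊙ β) ⇒ α))) = 1 − 0.833 = 0.167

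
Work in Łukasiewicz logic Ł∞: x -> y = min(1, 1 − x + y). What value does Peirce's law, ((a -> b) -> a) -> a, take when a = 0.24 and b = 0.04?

a -> b = min(1, 1 − 0.24 + 0.04) = min(1, 0.80) = 0.80
(a -> b) -> a = min(1, 1 − 0.80 + 0.24) = min(1, 0.44) = 0.44
((a -> b) -> a) -> a = min(1, 1 − 0.44 + 0.24) = min(1, 0.80) = 0.80
(The value 0.80 < 1 shows this instance is not satisfied; not a Ł∞-tautology in general.)

0.80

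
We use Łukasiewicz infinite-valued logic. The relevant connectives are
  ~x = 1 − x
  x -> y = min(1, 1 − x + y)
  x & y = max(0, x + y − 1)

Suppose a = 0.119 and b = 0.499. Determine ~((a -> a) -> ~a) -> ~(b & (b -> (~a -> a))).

1.000

a -> a = min(1, 1 − 0.119 + 0.119) = min(1, 1.000) = 1.000
~a = 1 − 0.119 = 0.881
(a -> a) -> ~a = min(1, 1 − 1.000 + 0.881) = min(1, 0.881) = 0.881
~((a -> a) -> ~a) = 1 − 0.881 = 0.119
~a -> a = min(1, 1 − 0.881 + 0.119) = min(1, 0.238) = 0.238
b -> (~a -> a) = min(1, 1 − 0.499 + 0.238) = min(1, 0.739) = 0.739
b & (b -> (~a -> a)) = max(0, 0.499 + 0.739 − 1) = max(0, 0.238) = 0.238
~(b & (b -> (~a -> a))) = 1 − 0.238 = 0.762
~((a -> a) -> ~a) -> ~(b & (b -> (~a -> a))) = min(1, 1 − 0.119 + 0.762) = min(1, 1.643) = 1.000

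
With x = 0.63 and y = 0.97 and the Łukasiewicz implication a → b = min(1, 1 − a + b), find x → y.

1.00

x → y = min(1, 1 − 0.63 + 0.97) = min(1, 1.34) = 1.00
For comparison, the Gödel implication (1 if a ≤ b else b) would give 1.00.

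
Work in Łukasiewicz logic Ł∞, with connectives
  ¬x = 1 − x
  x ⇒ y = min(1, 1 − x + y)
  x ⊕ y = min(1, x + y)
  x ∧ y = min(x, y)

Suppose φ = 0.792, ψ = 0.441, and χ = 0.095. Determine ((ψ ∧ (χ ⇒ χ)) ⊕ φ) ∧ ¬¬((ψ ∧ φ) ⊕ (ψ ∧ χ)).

χ ⇒ χ = min(1, 1 − 0.095 + 0.095) = min(1, 1.000) = 1.000
ψ ∧ (χ ⇒ χ) = min(0.441, 1.000) = 0.441
(ψ ∧ (χ ⇒ χ)) ⊕ φ = min(1, 0.441 + 0.792) = min(1, 1.233) = 1.000
ψ ∧ φ = min(0.441, 0.792) = 0.441
ψ ∧ χ = min(0.441, 0.095) = 0.095
(ψ ∧ φ) ⊕ (ψ ∧ χ) = min(1, 0.441 + 0.095) = min(1, 0.536) = 0.536
¬((ψ ∧ φ) ⊕ (ψ ∧ χ)) = 1 − 0.536 = 0.464
¬¬((ψ ∧ φ) ⊕ (ψ ∧ χ)) = 1 − 0.464 = 0.536
((ψ ∧ (χ ⇒ χ)) ⊕ φ) ∧ ¬¬((ψ ∧ φ) ⊕ (ψ ∧ χ)) = min(1.000, 0.536) = 0.536

0.536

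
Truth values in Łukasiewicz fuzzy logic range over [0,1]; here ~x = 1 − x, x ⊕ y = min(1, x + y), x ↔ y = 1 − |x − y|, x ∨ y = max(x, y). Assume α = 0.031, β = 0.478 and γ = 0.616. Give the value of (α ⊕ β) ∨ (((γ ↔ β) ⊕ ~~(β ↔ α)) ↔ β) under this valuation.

0.509

α ⊕ β = min(1, 0.031 + 0.478) = min(1, 0.509) = 0.509
γ ↔ β = 1 − |0.616 − 0.478| = 1 − 0.138 = 0.862
β ↔ α = 1 − |0.478 − 0.031| = 1 − 0.447 = 0.553
~(β ↔ α) = 1 − 0.553 = 0.447
~~(β ↔ α) = 1 − 0.447 = 0.553
(γ ↔ β) ⊕ ~~(β ↔ α) = min(1, 0.862 + 0.553) = min(1, 1.415) = 1.000
((γ ↔ β) ⊕ ~~(β ↔ α)) ↔ β = 1 − |1.000 − 0.478| = 1 − 0.522 = 0.478
(α ⊕ β) ∨ (((γ ↔ β) ⊕ ~~(β ↔ α)) ↔ β) = max(0.509, 0.478) = 0.509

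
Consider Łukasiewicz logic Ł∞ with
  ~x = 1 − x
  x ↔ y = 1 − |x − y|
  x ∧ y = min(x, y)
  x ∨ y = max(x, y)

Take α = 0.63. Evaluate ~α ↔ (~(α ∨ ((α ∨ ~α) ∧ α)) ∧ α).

~α = 1 − 0.63 = 0.37
α ∨ ~α = max(0.63, 0.37) = 0.63
(α ∨ ~α) ∧ α = min(0.63, 0.63) = 0.63
α ∨ ((α ∨ ~α) ∧ α) = max(0.63, 0.63) = 0.63
~(α ∨ ((α ∨ ~α) ∧ α)) = 1 − 0.63 = 0.37
~(α ∨ ((α ∨ ~α) ∧ α)) ∧ α = min(0.37, 0.63) = 0.37
~α ↔ (~(α ∨ ((α ∨ ~α) ∧ α)) ∧ α) = 1 − |0.37 − 0.37| = 1 − 0.00 = 1.00

1.00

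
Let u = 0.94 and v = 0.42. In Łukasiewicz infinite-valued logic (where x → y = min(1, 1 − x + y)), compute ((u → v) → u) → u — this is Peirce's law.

u → v = min(1, 1 − 0.94 + 0.42) = min(1, 0.48) = 0.48
(u → v) → u = min(1, 1 − 0.48 + 0.94) = min(1, 1.46) = 1.00
((u → v) → u) → u = min(1, 1 − 1.00 + 0.94) = min(1, 0.94) = 0.94
(The value 0.94 < 1 shows this instance is not satisfied; not a Ł∞-tautology in general.)

0.94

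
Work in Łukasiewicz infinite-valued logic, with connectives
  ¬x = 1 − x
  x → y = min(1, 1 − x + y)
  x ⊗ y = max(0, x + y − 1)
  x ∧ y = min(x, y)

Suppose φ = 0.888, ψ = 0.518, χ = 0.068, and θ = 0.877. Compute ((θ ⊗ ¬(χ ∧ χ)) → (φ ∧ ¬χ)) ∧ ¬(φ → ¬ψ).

0.406

χ ∧ χ = min(0.068, 0.068) = 0.068
¬(χ ∧ χ) = 1 − 0.068 = 0.932
θ ⊗ ¬(χ ∧ χ) = max(0, 0.877 + 0.932 − 1) = max(0, 0.809) = 0.809
¬χ = 1 − 0.068 = 0.932
φ ∧ ¬χ = min(0.888, 0.932) = 0.888
(θ ⊗ ¬(χ ∧ χ)) → (φ ∧ ¬χ) = min(1, 1 − 0.809 + 0.888) = min(1, 1.079) = 1.000
¬ψ = 1 − 0.518 = 0.482
φ → ¬ψ = min(1, 1 − 0.888 + 0.482) = min(1, 0.594) = 0.594
¬(φ → ¬ψ) = 1 − 0.594 = 0.406
((θ ⊗ ¬(χ ∧ χ)) → (φ ∧ ¬χ)) ∧ ¬(φ → ¬ψ) = min(1.000, 0.406) = 0.406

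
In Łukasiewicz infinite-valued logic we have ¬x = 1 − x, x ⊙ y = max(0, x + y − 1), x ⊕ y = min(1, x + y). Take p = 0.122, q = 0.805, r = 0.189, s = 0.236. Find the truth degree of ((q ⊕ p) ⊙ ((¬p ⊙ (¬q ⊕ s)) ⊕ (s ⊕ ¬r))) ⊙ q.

q ⊕ p = min(1, 0.805 + 0.122) = min(1, 0.927) = 0.927
¬p = 1 − 0.122 = 0.878
¬q = 1 − 0.805 = 0.195
¬q ⊕ s = min(1, 0.195 + 0.236) = min(1, 0.431) = 0.431
¬p ⊙ (¬q ⊕ s) = max(0, 0.878 + 0.431 − 1) = max(0, 0.309) = 0.309
¬r = 1 − 0.189 = 0.811
s ⊕ ¬r = min(1, 0.236 + 0.811) = min(1, 1.047) = 1.000
(¬p ⊙ (¬q ⊕ s)) ⊕ (s ⊕ ¬r) = min(1, 0.309 + 1.000) = min(1, 1.309) = 1.000
(q ⊕ p) ⊙ ((¬p ⊙ (¬q ⊕ s)) ⊕ (s ⊕ ¬r)) = max(0, 0.927 + 1.000 − 1) = max(0, 0.927) = 0.927
((q ⊕ p) ⊙ ((¬p ⊙ (¬q ⊕ s)) ⊕ (s ⊕ ¬r))) ⊙ q = max(0, 0.927 + 0.805 − 1) = max(0, 0.732) = 0.732

0.732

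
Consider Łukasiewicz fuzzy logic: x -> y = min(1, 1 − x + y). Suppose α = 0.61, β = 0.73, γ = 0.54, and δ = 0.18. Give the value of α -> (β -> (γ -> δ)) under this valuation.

γ -> δ = min(1, 1 − 0.54 + 0.18) = min(1, 0.64) = 0.64
β -> (γ -> δ) = min(1, 1 − 0.73 + 0.64) = min(1, 0.91) = 0.91
α -> (β -> (γ -> δ)) = min(1, 1 − 0.61 + 0.91) = min(1, 1.30) = 1.00

1.00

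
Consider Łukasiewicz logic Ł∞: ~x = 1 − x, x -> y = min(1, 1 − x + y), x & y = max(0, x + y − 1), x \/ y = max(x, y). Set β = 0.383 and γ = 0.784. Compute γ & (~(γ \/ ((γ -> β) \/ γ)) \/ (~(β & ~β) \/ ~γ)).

0.784

γ -> β = min(1, 1 − 0.784 + 0.383) = min(1, 0.599) = 0.599
(γ -> β) \/ γ = max(0.599, 0.784) = 0.784
γ \/ ((γ -> β) \/ γ) = max(0.784, 0.784) = 0.784
~(γ \/ ((γ -> β) \/ γ)) = 1 − 0.784 = 0.216
~β = 1 − 0.383 = 0.617
β & ~β = max(0, 0.383 + 0.617 − 1) = max(0, 0.000) = 0.000
~(β & ~β) = 1 − 0.000 = 1.000
~γ = 1 − 0.784 = 0.216
~(β & ~β) \/ ~γ = max(1.000, 0.216) = 1.000
~(γ \/ ((γ -> β) \/ γ)) \/ (~(β & ~β) \/ ~γ) = max(0.216, 1.000) = 1.000
γ & (~(γ \/ ((γ -> β) \/ γ)) \/ (~(β & ~β) \/ ~γ)) = max(0, 0.784 + 1.000 − 1) = max(0, 0.784) = 0.784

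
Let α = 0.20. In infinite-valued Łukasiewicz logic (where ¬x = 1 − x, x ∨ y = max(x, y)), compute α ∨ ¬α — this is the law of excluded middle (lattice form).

0.80

¬α = 1 − 0.20 = 0.80
α ∨ ¬α = max(0.20, 0.80) = 0.80
(The value 0.80 < 1 shows this instance is not satisfied; not a Ł∞-tautology — its value is max(a, 1−a).)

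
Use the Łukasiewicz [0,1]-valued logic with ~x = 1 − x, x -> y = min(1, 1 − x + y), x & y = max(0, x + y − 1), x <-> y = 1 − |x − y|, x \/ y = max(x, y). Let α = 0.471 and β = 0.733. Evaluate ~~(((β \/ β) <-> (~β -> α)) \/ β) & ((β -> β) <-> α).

0.204

β \/ β = max(0.733, 0.733) = 0.733
~β = 1 − 0.733 = 0.267
~β -> α = min(1, 1 − 0.267 + 0.471) = min(1, 1.204) = 1.000
(β \/ β) <-> (~β -> α) = 1 − |0.733 − 1.000| = 1 − 0.267 = 0.733
((β \/ β) <-> (~β -> α)) \/ β = max(0.733, 0.733) = 0.733
~(((β \/ β) <-> (~β -> α)) \/ β) = 1 − 0.733 = 0.267
~~(((β \/ β) <-> (~β -> α)) \/ β) = 1 − 0.267 = 0.733
β -> β = min(1, 1 − 0.733 + 0.733) = min(1, 1.000) = 1.000
(β -> β) <-> α = 1 − |1.000 − 0.471| = 1 − 0.529 = 0.471
~~(((β \/ β) <-> (~β -> α)) \/ β) & ((β -> β) <-> α) = max(0, 0.733 + 0.471 − 1) = max(0, 0.204) = 0.204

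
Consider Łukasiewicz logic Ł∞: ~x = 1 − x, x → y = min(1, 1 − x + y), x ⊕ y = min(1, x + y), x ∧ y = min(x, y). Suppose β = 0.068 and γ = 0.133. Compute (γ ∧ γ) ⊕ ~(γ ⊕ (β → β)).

0.133

γ ∧ γ = min(0.133, 0.133) = 0.133
β → β = min(1, 1 − 0.068 + 0.068) = min(1, 1.000) = 1.000
γ ⊕ (β → β) = min(1, 0.133 + 1.000) = min(1, 1.133) = 1.000
~(γ ⊕ (β → β)) = 1 − 1.000 = 0.000
(γ ∧ γ) ⊕ ~(γ ⊕ (β → β)) = min(1, 0.133 + 0.000) = min(1, 0.133) = 0.133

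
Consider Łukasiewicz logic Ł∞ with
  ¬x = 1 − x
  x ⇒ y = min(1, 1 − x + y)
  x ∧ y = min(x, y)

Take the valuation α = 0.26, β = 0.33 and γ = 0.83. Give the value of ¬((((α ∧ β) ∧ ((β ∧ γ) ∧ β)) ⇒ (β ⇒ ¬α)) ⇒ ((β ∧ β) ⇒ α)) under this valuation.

0.07

α ∧ β = min(0.26, 0.33) = 0.26
β ∧ γ = min(0.33, 0.83) = 0.33
(β ∧ γ) ∧ β = min(0.33, 0.33) = 0.33
(α ∧ β) ∧ ((β ∧ γ) ∧ β) = min(0.26, 0.33) = 0.26
¬α = 1 − 0.26 = 0.74
β ⇒ ¬α = min(1, 1 − 0.33 + 0.74) = min(1, 1.41) = 1.00
((α ∧ β) ∧ ((β ∧ γ) ∧ β)) ⇒ (β ⇒ ¬α) = min(1, 1 − 0.26 + 1.00) = min(1, 1.74) = 1.00
β ∧ β = min(0.33, 0.33) = 0.33
(β ∧ β) ⇒ α = min(1, 1 − 0.33 + 0.26) = min(1, 0.93) = 0.93
(((α ∧ β) ∧ ((β ∧ γ) ∧ β)) ⇒ (β ⇒ ¬α)) ⇒ ((β ∧ β) ⇒ α) = min(1, 1 − 1.00 + 0.93) = min(1, 0.93) = 0.93
¬((((α ∧ β) ∧ ((β ∧ γ) ∧ β)) ⇒ (β ⇒ ¬α)) ⇒ ((β ∧ β) ⇒ α)) = 1 − 0.93 = 0.07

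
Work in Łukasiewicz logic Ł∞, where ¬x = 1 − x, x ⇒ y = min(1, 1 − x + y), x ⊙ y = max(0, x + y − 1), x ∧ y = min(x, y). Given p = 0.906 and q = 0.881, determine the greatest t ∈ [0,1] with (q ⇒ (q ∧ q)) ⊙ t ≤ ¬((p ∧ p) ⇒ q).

q ∧ q = min(0.881, 0.881) = 0.881
q ⇒ (q ∧ q) = min(1, 1 − 0.881 + 0.881) = min(1, 1.000) = 1.000
So the left factor is q ⇒ (q ∧ q) = 1.000.
p ∧ p = min(0.906, 0.906) = 0.906
(p ∧ p) ⇒ q = min(1, 1 − 0.906 + 0.881) = min(1, 0.975) = 0.975
¬((p ∧ p) ⇒ q) = 1 − 0.975 = 0.025
So the right-hand bound is ¬((p ∧ p) ⇒ q) = 0.025.
The residuum of the Łukasiewicz t-norm gives the supremum: min(1, 1 − 1.000 + 0.025).
1 − 1.000 + 0.025 = 0.025, so t = min(1, 0.025) = 0.025.
Check: 1.000 ⊙ 0.025 = max(0, 0.025) = 0.025 ≤ 0.025.

0.025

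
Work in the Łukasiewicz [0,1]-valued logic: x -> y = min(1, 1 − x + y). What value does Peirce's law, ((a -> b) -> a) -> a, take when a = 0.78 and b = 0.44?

a -> b = min(1, 1 − 0.78 + 0.44) = min(1, 0.66) = 0.66
(a -> b) -> a = min(1, 1 − 0.66 + 0.78) = min(1, 1.12) = 1.00
((a -> b) -> a) -> a = min(1, 1 − 1.00 + 0.78) = min(1, 0.78) = 0.78
(The value 0.78 < 1 shows this instance is not satisfied; not a Ł∞-tautology in general.)

0.78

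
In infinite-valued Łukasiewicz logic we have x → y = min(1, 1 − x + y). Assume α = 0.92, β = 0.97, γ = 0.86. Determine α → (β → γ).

β → γ = min(1, 1 − 0.97 + 0.86) = min(1, 0.89) = 0.89
α → (β → γ) = min(1, 1 − 0.92 + 0.89) = min(1, 0.97) = 0.97

0.97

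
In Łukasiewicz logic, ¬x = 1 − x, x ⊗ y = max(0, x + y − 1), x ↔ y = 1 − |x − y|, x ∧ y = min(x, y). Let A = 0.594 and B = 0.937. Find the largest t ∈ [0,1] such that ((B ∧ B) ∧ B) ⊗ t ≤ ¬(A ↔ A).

B ∧ B = min(0.937, 0.937) = 0.937
(B ∧ B) ∧ B = min(0.937, 0.937) = 0.937
So the left factor is (B ∧ B) ∧ B = 0.937.
A ↔ A = 1 − |0.594 − 0.594| = 1 − 0.000 = 1.000
¬(A ↔ A) = 1 − 1.000 = 0.000
So the right-hand bound is ¬(A ↔ A) = 0.000.
The residuum of the Łukasiewicz t-norm gives the supremum: min(1, 1 − 0.937 + 0.000).
1 − 0.937 + 0.000 = 0.063, so t = min(1, 0.063) = 0.063.
Check: 0.937 ⊗ 0.063 = max(0, 0.000) = 0.000 ≤ 0.000.

0.063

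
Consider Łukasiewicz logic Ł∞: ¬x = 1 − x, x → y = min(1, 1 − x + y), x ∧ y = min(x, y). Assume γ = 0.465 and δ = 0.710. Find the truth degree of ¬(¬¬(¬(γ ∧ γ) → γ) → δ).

γ ∧ γ = min(0.465, 0.465) = 0.465
¬(γ ∧ γ) = 1 − 0.465 = 0.535
¬(γ ∧ γ) → γ = min(1, 1 − 0.535 + 0.465) = min(1, 0.930) = 0.930
¬(¬(γ ∧ γ) → γ) = 1 − 0.930 = 0.070
¬¬(¬(γ ∧ γ) → γ) = 1 − 0.070 = 0.930
¬¬(¬(γ ∧ γ) → γ) → δ = min(1, 1 − 0.930 + 0.710) = min(1, 0.780) = 0.780
¬(¬¬(¬(γ ∧ γ) → γ) → δ) = 1 − 0.780 = 0.220

0.220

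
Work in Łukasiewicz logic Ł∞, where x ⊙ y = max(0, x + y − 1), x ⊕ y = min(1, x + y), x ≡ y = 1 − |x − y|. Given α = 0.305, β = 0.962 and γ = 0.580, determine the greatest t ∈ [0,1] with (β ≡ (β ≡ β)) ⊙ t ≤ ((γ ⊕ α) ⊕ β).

β ≡ β = 1 − |0.962 − 0.962| = 1 − 0.000 = 1.000
β ≡ (β ≡ β) = 1 − |0.962 − 1.000| = 1 − 0.038 = 0.962
So the left factor is β ≡ (β ≡ β) = 0.962.
γ ⊕ α = min(1, 0.580 + 0.305) = min(1, 0.885) = 0.885
(γ ⊕ α) ⊕ β = min(1, 0.885 + 0.962) = min(1, 1.847) = 1.000
So the right-hand bound is (γ ⊕ α) ⊕ β = 1.000.
The residuum of the Łukasiewicz t-norm gives the supremum: min(1, 1 − 0.962 + 1.000).
1 − 0.962 + 1.000 = 1.038, so t = min(1, 1.038) = 1.000.
Check: 0.962 ⊙ 1.000 = max(0, 0.962) = 0.962 ≤ 1.000.

1.000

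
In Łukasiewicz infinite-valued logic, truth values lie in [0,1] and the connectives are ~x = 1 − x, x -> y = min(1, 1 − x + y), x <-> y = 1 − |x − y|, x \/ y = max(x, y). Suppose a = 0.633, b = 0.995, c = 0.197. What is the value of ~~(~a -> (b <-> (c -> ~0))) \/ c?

~a = 1 − 0.633 = 0.367
~0 = 1 − 0.000 = 1.000
c -> ~0 = min(1, 1 − 0.197 + 1.000) = min(1, 1.803) = 1.000
b <-> (c -> ~0) = 1 − |0.995 − 1.000| = 1 − 0.005 = 0.995
~a -> (b <-> (c -> ~0)) = min(1, 1 − 0.367 + 0.995) = min(1, 1.628) = 1.000
~(~a -> (b <-> (c -> ~0))) = 1 − 1.000 = 0.000
~~(~a -> (b <-> (c -> ~0))) = 1 − 0.000 = 1.000
~~(~a -> (b <-> (c -> ~0))) \/ c = max(1.000, 0.197) = 1.000

1.000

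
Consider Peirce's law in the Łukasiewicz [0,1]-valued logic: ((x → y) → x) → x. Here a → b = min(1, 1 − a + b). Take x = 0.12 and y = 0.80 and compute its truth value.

x → y = min(1, 1 − 0.12 + 0.80) = min(1, 1.68) = 1.00
(x → y) → x = min(1, 1 − 1.00 + 0.12) = min(1, 0.12) = 0.12
((x → y) → x) → x = min(1, 1 − 0.12 + 0.12) = min(1, 1.00) = 1.00

1.00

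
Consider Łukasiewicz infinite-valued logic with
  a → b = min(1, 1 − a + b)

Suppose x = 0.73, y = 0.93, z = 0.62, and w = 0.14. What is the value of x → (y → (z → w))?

0.86

z → w = min(1, 1 − 0.62 + 0.14) = min(1, 0.52) = 0.52
y → (z → w) = min(1, 1 − 0.93 + 0.52) = min(1, 0.59) = 0.59
x → (y → (z → w)) = min(1, 1 − 0.73 + 0.59) = min(1, 0.86) = 0.86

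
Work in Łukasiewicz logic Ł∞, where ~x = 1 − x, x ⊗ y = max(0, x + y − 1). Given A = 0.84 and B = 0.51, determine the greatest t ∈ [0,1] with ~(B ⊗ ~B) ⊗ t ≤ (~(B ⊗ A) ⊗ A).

~B = 1 − 0.51 = 0.49
B ⊗ ~B = max(0, 0.51 + 0.49 − 1) = max(0, 0.00) = 0.00
~(B ⊗ ~B) = 1 − 0.00 = 1.00
So the left factor is ~(B ⊗ ~B) = 1.00.
B ⊗ A = max(0, 0.51 + 0.84 − 1) = max(0, 0.35) = 0.35
~(B ⊗ A) = 1 − 0.35 = 0.65
~(B ⊗ A) ⊗ A = max(0, 0.65 + 0.84 − 1) = max(0, 0.49) = 0.49
So the right-hand bound is ~(B ⊗ A) ⊗ A = 0.49.
The residuum of the Łukasiewicz t-norm gives the supremum: min(1, 1 − 1.00 + 0.49).
1 − 1.00 + 0.49 = 0.49, so t = min(1, 0.49) = 0.49.
Check: 1.00 ⊗ 0.49 = max(0, 0.49) = 0.49 ≤ 0.49.

0.49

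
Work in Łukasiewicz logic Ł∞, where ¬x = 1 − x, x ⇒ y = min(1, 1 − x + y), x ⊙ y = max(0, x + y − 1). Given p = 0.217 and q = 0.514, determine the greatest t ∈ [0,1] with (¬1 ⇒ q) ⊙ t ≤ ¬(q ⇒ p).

¬1 = 1 − 1.000 = 0.000
¬1 ⇒ q = min(1, 1 − 0.000 + 0.514) = min(1, 1.514) = 1.000
So the left factor is ¬1 ⇒ q = 1.000.
q ⇒ p = min(1, 1 − 0.514 + 0.217) = min(1, 0.703) = 0.703
¬(q ⇒ p) = 1 − 0.703 = 0.297
So the right-hand bound is ¬(q ⇒ p) = 0.297.
The residuum of the Łukasiewicz t-norm gives the supremum: min(1, 1 − 1.000 + 0.297).
1 − 1.000 + 0.297 = 0.297, so t = min(1, 0.297) = 0.297.
Check: 1.000 ⊙ 0.297 = max(0, 0.297) = 0.297 ≤ 0.297.

0.297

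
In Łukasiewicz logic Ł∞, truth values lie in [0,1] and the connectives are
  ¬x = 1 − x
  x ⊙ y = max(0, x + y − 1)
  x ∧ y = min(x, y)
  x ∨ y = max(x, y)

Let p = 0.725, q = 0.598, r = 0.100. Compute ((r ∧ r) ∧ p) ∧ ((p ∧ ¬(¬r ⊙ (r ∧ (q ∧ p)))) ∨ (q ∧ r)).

r ∧ r = min(0.100, 0.100) = 0.100
(r ∧ r) ∧ p = min(0.100, 0.725) = 0.100
¬r = 1 − 0.100 = 0.900
q ∧ p = min(0.598, 0.725) = 0.598
r ∧ (q ∧ p) = min(0.100, 0.598) = 0.100
¬r ⊙ (r ∧ (q ∧ p)) = max(0, 0.900 + 0.100 − 1) = max(0, 0.000) = 0.000
¬(¬r ⊙ (r ∧ (q ∧ p))) = 1 − 0.000 = 1.000
p ∧ ¬(¬r ⊙ (r ∧ (q ∧ p))) = min(0.725, 1.000) = 0.725
q ∧ r = min(0.598, 0.100) = 0.100
(p ∧ ¬(¬r ⊙ (r ∧ (q ∧ p)))) ∨ (q ∧ r) = max(0.725, 0.100) = 0.725
((r ∧ r) ∧ p) ∧ ((p ∧ ¬(¬r ⊙ (r ∧ (q ∧ p)))) ∨ (q ∧ r)) = min(0.100, 0.725) = 0.100

0.100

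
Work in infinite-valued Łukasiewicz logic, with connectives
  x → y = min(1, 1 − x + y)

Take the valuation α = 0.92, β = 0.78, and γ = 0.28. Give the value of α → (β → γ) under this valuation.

0.58

β → γ = min(1, 1 − 0.78 + 0.28) = min(1, 0.50) = 0.50
α → (β → γ) = min(1, 1 − 0.92 + 0.50) = min(1, 0.58) = 0.58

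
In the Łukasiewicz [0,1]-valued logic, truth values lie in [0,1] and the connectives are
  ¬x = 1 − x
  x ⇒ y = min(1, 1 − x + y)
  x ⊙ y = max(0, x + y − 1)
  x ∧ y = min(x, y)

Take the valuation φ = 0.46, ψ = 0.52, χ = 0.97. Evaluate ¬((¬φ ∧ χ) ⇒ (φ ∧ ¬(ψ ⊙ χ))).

¬φ = 1 − 0.46 = 0.54
¬φ ∧ χ = min(0.54, 0.97) = 0.54
ψ ⊙ χ = max(0, 0.52 + 0.97 − 1) = max(0, 0.49) = 0.49
¬(ψ ⊙ χ) = 1 − 0.49 = 0.51
φ ∧ ¬(ψ ⊙ χ) = min(0.46, 0.51) = 0.46
(¬φ ∧ χ) ⇒ (φ ∧ ¬(ψ ⊙ χ)) = min(1, 1 − 0.54 + 0.46) = min(1, 0.92) = 0.92
¬((¬φ ∧ χ) ⇒ (φ ∧ ¬(ψ ⊙ χ))) = 1 − 0.92 = 0.08

0.08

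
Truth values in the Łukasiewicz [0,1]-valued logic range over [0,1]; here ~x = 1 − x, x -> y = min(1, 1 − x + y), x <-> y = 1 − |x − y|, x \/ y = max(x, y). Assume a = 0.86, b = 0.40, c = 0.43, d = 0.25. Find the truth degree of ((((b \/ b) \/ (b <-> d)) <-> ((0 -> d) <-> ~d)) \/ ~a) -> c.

b \/ b = max(0.40, 0.40) = 0.40
b <-> d = 1 − |0.40 − 0.25| = 1 − 0.15 = 0.85
(b \/ b) \/ (b <-> d) = max(0.40, 0.85) = 0.85
0 -> d = min(1, 1 − 0.00 + 0.25) = min(1, 1.25) = 1.00
~d = 1 − 0.25 = 0.75
(0 -> d) <-> ~d = 1 − |1.00 − 0.75| = 1 − 0.25 = 0.75
((b \/ b) \/ (b <-> d)) <-> ((0 -> d) <-> ~d) = 1 − |0.85 − 0.75| = 1 − 0.10 = 0.90
~a = 1 − 0.86 = 0.14
(((b \/ b) \/ (b <-> d)) <-> ((0 -> d) <-> ~d)) \/ ~a = max(0.90, 0.14) = 0.90
((((b \/ b) \/ (b <-> d)) <-> ((0 -> d) <-> ~d)) \/ ~a) -> c = min(1, 1 − 0.90 + 0.43) = min(1, 0.53) = 0.53

0.53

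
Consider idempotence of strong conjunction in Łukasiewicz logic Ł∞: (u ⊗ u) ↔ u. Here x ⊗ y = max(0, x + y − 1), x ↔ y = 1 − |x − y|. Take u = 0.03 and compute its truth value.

0.97

u ⊗ u = max(0, 0.03 + 0.03 − 1) = max(0, -0.94) = 0.00
(u ⊗ u) ↔ u = 1 − |0.00 − 0.03| = 1 − 0.03 = 0.97
(The value 0.97 < 1 shows this instance is not satisfied; fails in Ł∞ since a ⊗ a = max(0, 2a−1) ≠ a in general.)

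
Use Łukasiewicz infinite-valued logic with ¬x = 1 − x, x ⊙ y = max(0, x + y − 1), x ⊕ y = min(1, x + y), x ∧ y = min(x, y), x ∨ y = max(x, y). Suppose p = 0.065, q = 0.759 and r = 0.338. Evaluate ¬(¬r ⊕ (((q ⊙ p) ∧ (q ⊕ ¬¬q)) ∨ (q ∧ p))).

¬r = 1 − 0.338 = 0.662
q ⊙ p = max(0, 0.759 + 0.065 − 1) = max(0, -0.176) = 0.000
¬q = 1 − 0.759 = 0.241
¬¬q = 1 − 0.241 = 0.759
q ⊕ ¬¬q = min(1, 0.759 + 0.759) = min(1, 1.518) = 1.000
(q ⊙ p) ∧ (q ⊕ ¬¬q) = min(0.000, 1.000) = 0.000
q ∧ p = min(0.759, 0.065) = 0.065
((q ⊙ p) ∧ (q ⊕ ¬¬q)) ∨ (q ∧ p) = max(0.000, 0.065) = 0.065
¬r ⊕ (((q ⊙ p) ∧ (q ⊕ ¬¬q)) ∨ (q ∧ p)) = min(1, 0.662 + 0.065) = min(1, 0.727) = 0.727
¬(¬r ⊕ (((q ⊙ p) ∧ (q ⊕ ¬¬q)) ∨ (q ∧ p))) = 1 − 0.727 = 0.273

0.273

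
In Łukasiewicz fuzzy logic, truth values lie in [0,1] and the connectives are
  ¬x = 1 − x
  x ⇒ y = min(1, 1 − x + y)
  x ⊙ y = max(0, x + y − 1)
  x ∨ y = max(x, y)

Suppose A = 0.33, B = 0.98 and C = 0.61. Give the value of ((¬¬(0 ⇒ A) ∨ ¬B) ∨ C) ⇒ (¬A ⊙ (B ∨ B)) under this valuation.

0.65

0 ⇒ A = min(1, 1 − 0.00 + 0.33) = min(1, 1.33) = 1.00
¬(0 ⇒ A) = 1 − 1.00 = 0.00
¬¬(0 ⇒ A) = 1 − 0.00 = 1.00
¬B = 1 − 0.98 = 0.02
¬¬(0 ⇒ A) ∨ ¬B = max(1.00, 0.02) = 1.00
(¬¬(0 ⇒ A) ∨ ¬B) ∨ C = max(1.00, 0.61) = 1.00
¬A = 1 − 0.33 = 0.67
B ∨ B = max(0.98, 0.98) = 0.98
¬A ⊙ (B ∨ B) = max(0, 0.67 + 0.98 − 1) = max(0, 0.65) = 0.65
((¬¬(0 ⇒ A) ∨ ¬B) ∨ C) ⇒ (¬A ⊙ (B ∨ B)) = min(1, 1 − 1.00 + 0.65) = min(1, 0.65) = 0.65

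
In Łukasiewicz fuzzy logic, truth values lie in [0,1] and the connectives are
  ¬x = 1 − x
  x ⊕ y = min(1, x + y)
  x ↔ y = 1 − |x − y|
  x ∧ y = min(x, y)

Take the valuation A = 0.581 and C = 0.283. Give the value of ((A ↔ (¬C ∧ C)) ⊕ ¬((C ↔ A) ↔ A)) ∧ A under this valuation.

¬C = 1 − 0.283 = 0.717
¬C ∧ C = min(0.717, 0.283) = 0.283
A ↔ (¬C ∧ C) = 1 − |0.581 − 0.283| = 1 − 0.298 = 0.702
C ↔ A = 1 − |0.283 − 0.581| = 1 − 0.298 = 0.702
(C ↔ A) ↔ A = 1 − |0.702 − 0.581| = 1 − 0.121 = 0.879
¬((C ↔ A) ↔ A) = 1 − 0.879 = 0.121
(A ↔ (¬C ∧ C)) ⊕ ¬((C ↔ A) ↔ A) = min(1, 0.702 + 0.121) = min(1, 0.823) = 0.823
((A ↔ (¬C ∧ C)) ⊕ ¬((C ↔ A) ↔ A)) ∧ A = min(0.823, 0.581) = 0.581

0.581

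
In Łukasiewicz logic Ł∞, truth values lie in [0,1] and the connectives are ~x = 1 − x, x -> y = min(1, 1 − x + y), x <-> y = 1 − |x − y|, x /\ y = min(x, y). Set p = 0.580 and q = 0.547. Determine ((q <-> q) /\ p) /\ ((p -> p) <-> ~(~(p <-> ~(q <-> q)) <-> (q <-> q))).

q <-> q = 1 − |0.547 − 0.547| = 1 − 0.000 = 1.000
(q <-> q) /\ p = min(1.000, 0.580) = 0.580
p -> p = min(1, 1 − 0.580 + 0.580) = min(1, 1.000) = 1.000
~(q <-> q) = 1 − 1.000 = 0.000
p <-> ~(q <-> q) = 1 − |0.580 − 0.000| = 1 − 0.580 = 0.420
~(p <-> ~(q <-> q)) = 1 − 0.420 = 0.580
~(p <-> ~(q <-> q)) <-> (q <-> q) = 1 − |0.580 − 1.000| = 1 − 0.420 = 0.580
~(~(p <-> ~(q <-> q)) <-> (q <-> q)) = 1 − 0.580 = 0.420
(p -> p) <-> ~(~(p <-> ~(q <-> q)) <-> (q <-> q)) = 1 − |1.000 − 0.420| = 1 − 0.580 = 0.420
((q <-> q) /\ p) /\ ((p -> p) <-> ~(~(p <-> ~(q <-> q)) <-> (q <-> q))) = min(0.580, 0.420) = 0.420

0.420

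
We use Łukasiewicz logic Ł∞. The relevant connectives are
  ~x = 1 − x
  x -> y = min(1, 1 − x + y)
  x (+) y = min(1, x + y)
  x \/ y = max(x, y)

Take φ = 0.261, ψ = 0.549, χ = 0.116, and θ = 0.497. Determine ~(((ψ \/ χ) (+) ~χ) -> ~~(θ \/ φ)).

ψ \/ χ = max(0.549, 0.116) = 0.549
~χ = 1 − 0.116 = 0.884
(ψ \/ χ) (+) ~χ = min(1, 0.549 + 0.884) = min(1, 1.433) = 1.000
θ \/ φ = max(0.497, 0.261) = 0.497
~(θ \/ φ) = 1 − 0.497 = 0.503
~~(θ \/ φ) = 1 − 0.503 = 0.497
((ψ \/ χ) (+) ~χ) -> ~~(θ \/ φ) = min(1, 1 − 1.000 + 0.497) = min(1, 0.497) = 0.497
~(((ψ \/ χ) (+) ~χ) -> ~~(θ \/ φ)) = 1 − 0.497 = 0.503

0.503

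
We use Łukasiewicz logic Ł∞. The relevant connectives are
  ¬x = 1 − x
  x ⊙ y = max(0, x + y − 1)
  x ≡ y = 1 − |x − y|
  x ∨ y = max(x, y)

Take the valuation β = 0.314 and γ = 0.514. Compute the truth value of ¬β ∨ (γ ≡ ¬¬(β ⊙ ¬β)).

0.686

¬β = 1 − 0.314 = 0.686
β ⊙ ¬β = max(0, 0.314 + 0.686 − 1) = max(0, 0.000) = 0.000
¬(β ⊙ ¬β) = 1 − 0.000 = 1.000
¬¬(β ⊙ ¬β) = 1 − 1.000 = 0.000
γ ≡ ¬¬(β ⊙ ¬β) = 1 − |0.514 − 0.000| = 1 − 0.514 = 0.486
¬β ∨ (γ ≡ ¬¬(β ⊙ ¬β)) = max(0.686, 0.486) = 0.686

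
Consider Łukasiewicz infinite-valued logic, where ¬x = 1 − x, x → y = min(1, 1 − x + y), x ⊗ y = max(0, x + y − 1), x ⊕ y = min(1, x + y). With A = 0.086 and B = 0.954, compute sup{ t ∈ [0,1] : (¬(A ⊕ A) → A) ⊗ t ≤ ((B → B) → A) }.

0.828

A ⊕ A = min(1, 0.086 + 0.086) = min(1, 0.172) = 0.172
¬(A ⊕ A) = 1 − 0.172 = 0.828
¬(A ⊕ A) → A = min(1, 1 − 0.828 + 0.086) = min(1, 0.258) = 0.258
So the left factor is ¬(A ⊕ A) → A = 0.258.
B → B = min(1, 1 − 0.954 + 0.954) = min(1, 1.000) = 1.000
(B → B) → A = min(1, 1 − 1.000 + 0.086) = min(1, 0.086) = 0.086
So the right-hand bound is (B → B) → A = 0.086.
The residuum of the Łukasiewicz t-norm gives the supremum: min(1, 1 − 0.258 + 0.086).
1 − 0.258 + 0.086 = 0.828, so t = min(1, 0.828) = 0.828.
Check: 0.258 ⊗ 0.828 = max(0, 0.086) = 0.086 ≤ 0.086.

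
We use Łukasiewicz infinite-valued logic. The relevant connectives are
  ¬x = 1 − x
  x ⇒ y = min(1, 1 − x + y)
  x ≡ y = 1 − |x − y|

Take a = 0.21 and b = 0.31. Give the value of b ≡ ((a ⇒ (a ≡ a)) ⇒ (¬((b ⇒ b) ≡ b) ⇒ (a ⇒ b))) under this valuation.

0.31

a ≡ a = 1 − |0.21 − 0.21| = 1 − 0.00 = 1.00
a ⇒ (a ≡ a) = min(1, 1 − 0.21 + 1.00) = min(1, 1.79) = 1.00
b ⇒ b = min(1, 1 − 0.31 + 0.31) = min(1, 1.00) = 1.00
(b ⇒ b) ≡ b = 1 − |1.00 − 0.31| = 1 − 0.69 = 0.31
¬((b ⇒ b) ≡ b) = 1 − 0.31 = 0.69
a ⇒ b = min(1, 1 − 0.21 + 0.31) = min(1, 1.10) = 1.00
¬((b ⇒ b) ≡ b) ⇒ (a ⇒ b) = min(1, 1 − 0.69 + 1.00) = min(1, 1.31) = 1.00
(a ⇒ (a ≡ a)) ⇒ (¬((b ⇒ b) ≡ b) ⇒ (a ⇒ b)) = min(1, 1 − 1.00 + 1.00) = min(1, 1.00) = 1.00
b ≡ ((a ⇒ (a ≡ a)) ⇒ (¬((b ⇒ b) ≡ b) ⇒ (a ⇒ b))) = 1 − |0.31 − 1.00| = 1 − 0.69 = 0.31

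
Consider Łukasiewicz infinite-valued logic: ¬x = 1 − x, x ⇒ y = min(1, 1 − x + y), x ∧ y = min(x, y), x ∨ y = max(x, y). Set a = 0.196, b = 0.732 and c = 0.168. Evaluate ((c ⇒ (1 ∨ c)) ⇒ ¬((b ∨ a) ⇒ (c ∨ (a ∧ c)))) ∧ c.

0.168

1 ∨ c = max(1.000, 0.168) = 1.000
c ⇒ (1 ∨ c) = min(1, 1 − 0.168 + 1.000) = min(1, 1.832) = 1.000
b ∨ a = max(0.732, 0.196) = 0.732
a ∧ c = min(0.196, 0.168) = 0.168
c ∨ (a ∧ c) = max(0.168, 0.168) = 0.168
(b ∨ a) ⇒ (c ∨ (a ∧ c)) = min(1, 1 − 0.732 + 0.168) = min(1, 0.436) = 0.436
¬((b ∨ a) ⇒ (c ∨ (a ∧ c))) = 1 − 0.436 = 0.564
(c ⇒ (1 ∨ c)) ⇒ ¬((b ∨ a) ⇒ (c ∨ (a ∧ c))) = min(1, 1 − 1.000 + 0.564) = min(1, 0.564) = 0.564
((c ⇒ (1 ∨ c)) ⇒ ¬((b ∨ a) ⇒ (c ∨ (a ∧ c)))) ∧ c = min(0.564, 0.168) = 0.168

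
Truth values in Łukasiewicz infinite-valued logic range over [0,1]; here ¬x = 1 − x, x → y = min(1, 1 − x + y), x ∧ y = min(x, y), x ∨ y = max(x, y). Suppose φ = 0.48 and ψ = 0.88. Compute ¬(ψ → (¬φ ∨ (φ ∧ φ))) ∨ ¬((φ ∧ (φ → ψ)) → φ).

0.36

¬φ = 1 − 0.48 = 0.52
φ ∧ φ = min(0.48, 0.48) = 0.48
¬φ ∨ (φ ∧ φ) = max(0.52, 0.48) = 0.52
ψ → (¬φ ∨ (φ ∧ φ)) = min(1, 1 − 0.88 + 0.52) = min(1, 0.64) = 0.64
¬(ψ → (¬φ ∨ (φ ∧ φ))) = 1 − 0.64 = 0.36
φ → ψ = min(1, 1 − 0.48 + 0.88) = min(1, 1.40) = 1.00
φ ∧ (φ → ψ) = min(0.48, 1.00) = 0.48
(φ ∧ (φ → ψ)) → φ = min(1, 1 − 0.48 + 0.48) = min(1, 1.00) = 1.00
¬((φ ∧ (φ → ψ)) → φ) = 1 − 1.00 = 0.00
¬(ψ → (¬φ ∨ (φ ∧ φ))) ∨ ¬((φ ∧ (φ → ψ)) → φ) = max(0.36, 0.00) = 0.36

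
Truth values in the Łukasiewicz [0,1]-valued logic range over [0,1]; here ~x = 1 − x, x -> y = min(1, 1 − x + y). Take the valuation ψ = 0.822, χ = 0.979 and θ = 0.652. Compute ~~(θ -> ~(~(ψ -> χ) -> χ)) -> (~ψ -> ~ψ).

ψ -> χ = min(1, 1 − 0.822 + 0.979) = min(1, 1.157) = 1.000
~(ψ -> χ) = 1 − 1.000 = 0.000
~(ψ -> χ) -> χ = min(1, 1 − 0.000 + 0.979) = min(1, 1.979) = 1.000
~(~(ψ -> χ) -> χ) = 1 − 1.000 = 0.000
θ -> ~(~(ψ -> χ) -> χ) = min(1, 1 − 0.652 + 0.000) = min(1, 0.348) = 0.348
~(θ -> ~(~(ψ -> χ) -> χ)) = 1 − 0.348 = 0.652
~~(θ -> ~(~(ψ -> χ) -> χ)) = 1 − 0.652 = 0.348
~ψ = 1 − 0.822 = 0.178
~ψ -> ~ψ = min(1, 1 − 0.178 + 0.178) = min(1, 1.000) = 1.000
~~(θ -> ~(~(ψ -> χ) -> χ)) -> (~ψ -> ~ψ) = min(1, 1 − 0.348 + 1.000) = min(1, 1.652) = 1.000

1.000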